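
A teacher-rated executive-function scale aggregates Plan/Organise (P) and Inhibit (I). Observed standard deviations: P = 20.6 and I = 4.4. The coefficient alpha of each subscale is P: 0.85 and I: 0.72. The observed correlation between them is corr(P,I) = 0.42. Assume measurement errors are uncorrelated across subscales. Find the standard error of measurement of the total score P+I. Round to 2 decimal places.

8.31

Var(total) = 443.72 + 76.1376 = 519.858.
True-score variance = 374.645 + 76.1376 = 450.783, so reliability = 0.8671.
Error variance = 519.858 − 450.783 = 69.0748; SEM = √69.0748 = 8.31.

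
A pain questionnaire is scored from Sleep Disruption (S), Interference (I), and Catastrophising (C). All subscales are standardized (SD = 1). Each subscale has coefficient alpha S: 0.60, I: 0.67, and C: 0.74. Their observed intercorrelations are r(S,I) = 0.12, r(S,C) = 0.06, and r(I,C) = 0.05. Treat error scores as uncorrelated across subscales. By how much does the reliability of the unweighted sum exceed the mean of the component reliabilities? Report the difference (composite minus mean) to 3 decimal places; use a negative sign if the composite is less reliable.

Var(sum) = 3 + 0.46 = 3.46; true-score variance = 2.01 + 0.46 = 2.47; composite reliability = 0.7139.
Mean component reliability = 0.6700.
Difference = 0.7139 − 0.6700 = 0.044.

0.044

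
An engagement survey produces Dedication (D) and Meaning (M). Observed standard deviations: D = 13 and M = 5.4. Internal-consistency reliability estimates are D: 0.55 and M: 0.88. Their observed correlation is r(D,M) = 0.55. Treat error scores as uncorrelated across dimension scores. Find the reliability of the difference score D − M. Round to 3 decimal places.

Var(D−M) = 13² + 5.4² − 2·13·5.4·0.55 = 198.16 − 77.22 = 120.94.
Under uncorrelated errors the observed covariances equal the true-score covariances, so only the own-variance terms attenuate.
True-score variance = [13²·0.55 + 5.4²·0.88] − 77.22 = 118.611 − 77.22 = 41.3908.
Reliability = 41.3908 / 120.94 = 0.342.

0.342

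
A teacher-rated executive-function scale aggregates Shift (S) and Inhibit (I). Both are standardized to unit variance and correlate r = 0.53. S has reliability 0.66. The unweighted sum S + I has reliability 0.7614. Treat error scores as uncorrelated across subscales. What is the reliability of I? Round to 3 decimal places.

0.610

Var(S+I) = 2 + 2·0.53 = 3.060.
True-score variance = ρ_S + ρ_I + 2·0.53, so 0.7614 = (0.66 + ρ_I + 1.06) / 3.060.
ρ_I = 0.7614·3.060 − 0.66 − 1.06 = 0.610.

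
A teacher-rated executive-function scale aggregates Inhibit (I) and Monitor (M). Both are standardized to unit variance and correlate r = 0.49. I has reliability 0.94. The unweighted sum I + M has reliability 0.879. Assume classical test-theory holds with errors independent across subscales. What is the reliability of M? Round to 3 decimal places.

0.699

Var(I+M) = 2 + 2·0.49 = 2.980.
True-score variance = ρ_I + ρ_M + 2·0.49, so 0.879 = (0.94 + ρ_M + 0.98) / 2.980.
ρ_M = 0.879·2.980 − 0.94 − 0.98 = 0.699.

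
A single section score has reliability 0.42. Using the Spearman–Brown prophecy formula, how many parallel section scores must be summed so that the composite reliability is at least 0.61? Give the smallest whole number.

3

k ≥ ρ*(1−ρ₁)/(ρ₁(1−ρ*)) = 0.61·0.58 / (0.42·0.39) = 2.160.
Smallest integer k = 3.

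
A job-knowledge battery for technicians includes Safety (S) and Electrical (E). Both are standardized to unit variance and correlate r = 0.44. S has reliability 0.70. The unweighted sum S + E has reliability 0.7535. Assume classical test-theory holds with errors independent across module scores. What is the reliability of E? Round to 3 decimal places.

Var(S+E) = 2 + 2·0.44 = 2.880.
True-score variance = ρ_S + ρ_E + 2·0.44, so 0.7535 = (0.70 + ρ_E + 0.88) / 2.880.
ρ_E = 0.7535·2.880 − 0.70 − 0.88 = 0.590.

0.590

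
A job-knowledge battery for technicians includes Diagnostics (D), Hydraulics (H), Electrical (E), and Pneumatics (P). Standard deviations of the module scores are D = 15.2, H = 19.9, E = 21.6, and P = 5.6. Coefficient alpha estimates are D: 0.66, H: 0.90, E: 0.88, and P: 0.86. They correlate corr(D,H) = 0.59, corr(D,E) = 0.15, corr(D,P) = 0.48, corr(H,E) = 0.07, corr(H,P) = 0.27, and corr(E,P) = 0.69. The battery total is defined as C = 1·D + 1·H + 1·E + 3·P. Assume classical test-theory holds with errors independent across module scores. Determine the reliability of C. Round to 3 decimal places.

0.924

Var(C) = 15.2² + 19.9² + 21.6² + 3²·5.6² + 2·[15.2·19.9·0.59 + 15.2·21.6·0.15 + 3·15.2·5.6·0.48 + 19.9·21.6·0.07 + 3·19.9·5.6·0.27 + 3·21.6·5.6·0.69] = 1375.85 + 1442.05 = 2817.9.
Because errors are independent across components, Cov(Tᵢ,Tⱼ) = Cov(Xᵢ,Xⱼ); the off-diagonal part of the true-score variance is the same as above.
True-score variance = [15.2²·0.66 + 19.9²·0.90 + 21.6²·0.88 + 3²·5.6²·0.86] + 1442.05 = 1162.19 + 1442.05 = 2604.25.
Reliability = 2604.25 / 2817.9 = 0.924.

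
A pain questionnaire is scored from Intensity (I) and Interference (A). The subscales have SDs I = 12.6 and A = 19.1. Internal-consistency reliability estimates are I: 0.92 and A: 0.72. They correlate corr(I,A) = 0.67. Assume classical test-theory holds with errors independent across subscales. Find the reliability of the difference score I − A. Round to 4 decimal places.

0.4289

Var(I−A) = 12.6² + 19.1² − 2·12.6·19.1·0.67 = 523.57 − 322.484 = 201.086.
With uncorrelated errors the cross-covariances are all true-score covariance, so they carry over unchanged; only the diagonal terms shrink to ρᵢσᵢ².
True-score variance = [12.6²·0.92 + 19.1²·0.72] − 322.484 = 408.722 − 322.484 = 86.238.
Reliability = 86.238 / 201.086 = 0.4289.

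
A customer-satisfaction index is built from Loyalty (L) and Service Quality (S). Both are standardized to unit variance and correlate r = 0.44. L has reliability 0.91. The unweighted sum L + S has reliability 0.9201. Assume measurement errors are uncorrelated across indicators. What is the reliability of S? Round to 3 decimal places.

Var(L+S) = 2 + 2·0.44 = 2.880.
True-score variance = ρ_L + ρ_S + 2·0.44, so 0.9201 = (0.91 + ρ_S + 0.88) / 2.880.
ρ_S = 0.9201·2.880 − 0.91 − 0.88 = 0.860.

0.860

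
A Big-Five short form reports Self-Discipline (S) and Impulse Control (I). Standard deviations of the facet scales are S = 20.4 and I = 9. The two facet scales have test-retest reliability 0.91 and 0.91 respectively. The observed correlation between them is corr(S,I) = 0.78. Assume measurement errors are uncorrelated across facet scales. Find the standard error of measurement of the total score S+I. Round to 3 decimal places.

6.689

Var(total) = 497.16 + 286.416 = 783.576.
True-score variance = 452.416 + 286.416 = 738.832, so reliability = 0.9429.
Error variance = 783.576 − 738.832 = 44.7444; SEM = √44.7444 = 6.689.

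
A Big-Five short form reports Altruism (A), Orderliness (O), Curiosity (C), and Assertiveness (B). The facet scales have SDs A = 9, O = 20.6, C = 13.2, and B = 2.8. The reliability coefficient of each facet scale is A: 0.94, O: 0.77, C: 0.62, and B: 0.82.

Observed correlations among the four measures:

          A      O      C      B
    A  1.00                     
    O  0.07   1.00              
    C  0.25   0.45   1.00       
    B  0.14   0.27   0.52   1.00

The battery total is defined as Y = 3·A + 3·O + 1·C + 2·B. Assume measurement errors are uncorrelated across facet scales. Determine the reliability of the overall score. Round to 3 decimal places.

Var(Y) = 3²·9² + 3²·20.6² + 13.2² + 2²·2.8² + 2·[9·9·20.6·0.07 + 3·9·13.2·0.25 + 6·9·2.8·0.14 + 3·20.6·13.2·0.45 + 6·20.6·2.8·0.27 + 2·13.2·2.8·0.52] = 4753.84 + 1452.08 = 6205.92.
Because errors are independent across components, Cov(Tᵢ,Tⱼ) = Cov(Xᵢ,Xⱼ); the off-diagonal part of the true-score variance is the same as above.
True-score variance = [3²·9²·0.94 + 3²·20.6²·0.77 + 13.2²·0.62 + 2²·2.8²·0.82] + 1452.08 = 3759.82 + 1452.08 = 5211.9.
Reliability = 5211.9 / 6205.92 = 0.840.

0.840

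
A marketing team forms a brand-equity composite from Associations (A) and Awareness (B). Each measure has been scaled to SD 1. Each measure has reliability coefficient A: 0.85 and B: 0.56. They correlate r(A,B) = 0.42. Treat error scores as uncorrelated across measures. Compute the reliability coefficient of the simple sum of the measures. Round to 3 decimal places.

Var(A+B) = 2 + 2·[0.42] = 2 + 0.84 = 2.84.
With uncorrelated errors the cross-covariances are all true-score covariance, so they carry over unchanged; only the diagonal terms shrink to ρᵢσᵢ².
True-score variance = [0.85 + 0.56] + 0.84 = 1.41 + 0.84 = 2.25.
Reliability = 2.25 / 2.84 = 0.792.

0.792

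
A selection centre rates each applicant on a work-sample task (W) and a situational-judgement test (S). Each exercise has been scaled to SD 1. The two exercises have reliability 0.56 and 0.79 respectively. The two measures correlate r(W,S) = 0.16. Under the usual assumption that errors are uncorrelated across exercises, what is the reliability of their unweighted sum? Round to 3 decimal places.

0.720

Var(W+S) = 2 + 2·[0.16] = 2 + 0.32 = 2.32.
Because errors are independent across components, Cov(Tᵢ,Tⱼ) = Cov(Xᵢ,Xⱼ); the off-diagonal part of the true-score variance is the same as above.
True-score variance = [0.56 + 0.79] + 0.32 = 1.35 + 0.32 = 1.67.
Reliability = 1.67 / 2.32 = 0.720.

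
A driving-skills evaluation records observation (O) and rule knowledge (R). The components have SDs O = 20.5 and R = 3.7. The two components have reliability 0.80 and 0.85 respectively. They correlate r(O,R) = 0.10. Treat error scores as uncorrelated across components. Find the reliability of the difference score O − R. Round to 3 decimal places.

Var(O−R) = 20.5² + 3.7² − 2·20.5·3.7·0.10 = 433.94 − 15.17 = 418.77.
Under uncorrelated errors the observed covariances equal the true-score covariances, so only the own-variance terms attenuate.
True-score variance = [20.5²·0.80 + 3.7²·0.85] − 15.17 = 347.837 − 15.17 = 332.667.
Reliability = 332.667 / 418.77 = 0.794.

0.794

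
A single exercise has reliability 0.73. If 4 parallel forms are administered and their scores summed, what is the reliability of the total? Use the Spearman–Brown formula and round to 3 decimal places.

ρ_k = kρ / (1 + (k−1)ρ) = 4·0.73 / (1 + 3·0.73) = 2.920 / 3.190 = 0.915.

0.915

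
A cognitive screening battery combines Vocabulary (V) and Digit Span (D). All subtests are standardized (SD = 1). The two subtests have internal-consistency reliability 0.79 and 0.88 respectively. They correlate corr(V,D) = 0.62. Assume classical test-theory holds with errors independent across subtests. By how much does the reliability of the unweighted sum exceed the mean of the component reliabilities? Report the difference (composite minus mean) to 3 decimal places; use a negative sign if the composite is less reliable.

0.063

Var(sum) = 2 + 1.24 = 3.24; true-score variance = 1.67 + 1.24 = 2.91; composite reliability = 0.8981.
Mean component reliability = 0.8350.
Difference = 0.8981 − 0.8350 = 0.063.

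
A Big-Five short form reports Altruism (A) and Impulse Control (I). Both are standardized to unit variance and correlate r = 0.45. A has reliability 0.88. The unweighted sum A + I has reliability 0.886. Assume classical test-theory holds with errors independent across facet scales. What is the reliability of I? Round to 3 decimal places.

0.789

Var(A+I) = 2 + 2·0.45 = 2.900.
True-score variance = ρ_A + ρ_I + 2·0.45, so 0.886 = (0.88 + ρ_I + 0.90) / 2.900.
ρ_I = 0.886·2.900 − 0.88 − 0.90 = 0.789.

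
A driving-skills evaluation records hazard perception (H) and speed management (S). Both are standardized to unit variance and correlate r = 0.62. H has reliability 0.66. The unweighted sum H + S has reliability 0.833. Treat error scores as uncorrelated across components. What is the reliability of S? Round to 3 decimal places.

Var(H+S) = 2 + 2·0.62 = 3.240.
True-score variance = ρ_H + ρ_S + 2·0.62, so 0.833 = (0.66 + ρ_S + 1.24) / 3.240.
ρ_S = 0.833·3.240 − 0.66 − 1.24 = 0.799.

0.799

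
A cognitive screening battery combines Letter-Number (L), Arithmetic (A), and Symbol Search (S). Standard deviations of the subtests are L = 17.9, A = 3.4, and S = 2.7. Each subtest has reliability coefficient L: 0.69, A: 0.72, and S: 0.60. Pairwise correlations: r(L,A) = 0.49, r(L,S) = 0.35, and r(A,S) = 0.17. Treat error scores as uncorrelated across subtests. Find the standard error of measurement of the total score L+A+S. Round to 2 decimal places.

10.27

Var(total) = 339.26 + 96.595 = 435.855.
True-score variance = 233.78 + 96.595 = 330.375, so reliability = 0.7580.
Error variance = 435.855 − 330.375 = 105.48; SEM = √105.48 = 10.27.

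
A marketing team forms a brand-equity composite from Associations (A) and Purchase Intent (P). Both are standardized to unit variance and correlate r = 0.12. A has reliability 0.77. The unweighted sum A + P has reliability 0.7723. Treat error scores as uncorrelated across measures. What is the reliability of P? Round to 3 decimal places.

Var(A+P) = 2 + 2·0.12 = 2.240.
True-score variance = ρ_A + ρ_P + 2·0.12, so 0.7723 = (0.77 + ρ_P + 0.24) / 2.240.
ρ_P = 0.7723·2.240 − 0.77 − 0.24 = 0.720.

0.720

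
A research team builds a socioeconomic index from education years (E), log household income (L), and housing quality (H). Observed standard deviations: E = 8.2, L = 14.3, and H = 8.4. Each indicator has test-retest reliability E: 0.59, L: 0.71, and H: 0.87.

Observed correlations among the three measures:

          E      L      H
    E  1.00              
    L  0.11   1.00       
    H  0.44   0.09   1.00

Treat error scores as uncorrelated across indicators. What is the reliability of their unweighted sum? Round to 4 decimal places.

Var(E+L+H) = 8.2² + 14.3² + 8.4² + 2·[8.2·14.3·0.11 + 8.2·8.4·0.44 + 14.3·8.4·0.09] = 342.29 + 108.033 = 450.323.
With uncorrelated errors the cross-covariances are all true-score covariance, so they carry over unchanged; only the diagonal terms shrink to ρᵢσᵢ².
True-score variance = [8.2²·0.59 + 14.3²·0.71 + 8.4²·0.87] + 108.033 = 246.247 + 108.033 = 354.28.
Reliability = 354.28 / 450.323 = 0.7867.

0.7867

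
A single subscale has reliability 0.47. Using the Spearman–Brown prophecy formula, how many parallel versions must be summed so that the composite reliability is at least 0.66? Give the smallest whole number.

k ≥ ρ*(1−ρ₁)/(ρ₁(1−ρ*)) = 0.66·0.53 / (0.47·0.34) = 2.189.
Smallest integer k = 3.

3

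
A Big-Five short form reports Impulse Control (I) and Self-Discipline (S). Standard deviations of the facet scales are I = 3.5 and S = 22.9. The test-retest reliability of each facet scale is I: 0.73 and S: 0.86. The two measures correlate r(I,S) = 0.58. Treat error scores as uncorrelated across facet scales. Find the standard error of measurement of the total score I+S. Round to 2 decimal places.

Var(total) = 536.66 + 92.974 = 629.634.
True-score variance = 459.935 + 92.974 = 552.909, so reliability = 0.8781.
Error variance = 629.634 − 552.909 = 76.7249; SEM = √76.7249 = 8.76.

8.76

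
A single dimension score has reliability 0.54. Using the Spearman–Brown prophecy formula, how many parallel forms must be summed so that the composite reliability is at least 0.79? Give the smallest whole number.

4

k ≥ ρ*(1−ρ₁)/(ρ₁(1−ρ*)) = 0.79·0.46 / (0.54·0.21) = 3.205.
Smallest integer k = 4.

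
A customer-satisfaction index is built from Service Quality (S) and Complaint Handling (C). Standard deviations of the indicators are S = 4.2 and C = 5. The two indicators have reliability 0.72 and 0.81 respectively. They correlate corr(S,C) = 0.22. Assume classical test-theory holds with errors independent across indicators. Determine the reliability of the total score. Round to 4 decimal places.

Var(S+C) = 4.2² + 5² + 2·[4.2·5·0.22] = 42.64 + 9.24 = 51.88.
Under uncorrelated errors the observed covariances equal the true-score covariances, so only the own-variance terms attenuate.
True-score variance = [4.2²·0.72 + 5²·0.81] + 9.24 = 32.9508 + 9.24 = 42.1908.
Reliability = 42.1908 / 51.88 = 0.8132.

0.8132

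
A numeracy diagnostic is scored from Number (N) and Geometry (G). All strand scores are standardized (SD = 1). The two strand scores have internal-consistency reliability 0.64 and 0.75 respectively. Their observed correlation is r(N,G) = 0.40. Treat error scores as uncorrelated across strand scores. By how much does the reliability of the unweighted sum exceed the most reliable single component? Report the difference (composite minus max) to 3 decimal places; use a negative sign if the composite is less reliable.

0.032

Var(sum) = 2 + 0.8 = 2.8; true-score variance = 1.39 + 0.8 = 2.19; composite reliability = 0.7821.
Max component reliability = 0.7500.
Difference = 0.7821 − 0.7500 = 0.032.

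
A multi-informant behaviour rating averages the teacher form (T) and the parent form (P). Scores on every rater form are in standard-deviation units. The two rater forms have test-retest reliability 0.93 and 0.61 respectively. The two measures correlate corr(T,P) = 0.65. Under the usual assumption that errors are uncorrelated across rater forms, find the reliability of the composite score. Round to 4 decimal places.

0.8606

Var(T+P) = 2 + 2·[0.65] = 2 + 1.3 = 3.3.
Because errors are independent across components, Cov(Tᵢ,Tⱼ) = Cov(Xᵢ,Xⱼ); the off-diagonal part of the true-score variance is the same as above.
True-score variance = [0.93 + 0.61] + 1.3 = 1.54 + 1.3 = 2.84.
Reliability = 2.84 / 3.3 = 0.8606.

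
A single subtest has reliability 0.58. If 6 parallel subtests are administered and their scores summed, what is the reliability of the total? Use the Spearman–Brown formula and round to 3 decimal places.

0.892

ρ_k = kρ / (1 + (k−1)ρ) = 6·0.58 / (1 + 5·0.58) = 3.480 / 3.900 = 0.892.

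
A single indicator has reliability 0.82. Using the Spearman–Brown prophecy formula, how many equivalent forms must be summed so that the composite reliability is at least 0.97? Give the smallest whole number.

8

k ≥ ρ*(1−ρ₁)/(ρ₁(1−ρ*)) = 0.97·0.18 / (0.82·0.03) = 7.098.
Smallest integer k = 8.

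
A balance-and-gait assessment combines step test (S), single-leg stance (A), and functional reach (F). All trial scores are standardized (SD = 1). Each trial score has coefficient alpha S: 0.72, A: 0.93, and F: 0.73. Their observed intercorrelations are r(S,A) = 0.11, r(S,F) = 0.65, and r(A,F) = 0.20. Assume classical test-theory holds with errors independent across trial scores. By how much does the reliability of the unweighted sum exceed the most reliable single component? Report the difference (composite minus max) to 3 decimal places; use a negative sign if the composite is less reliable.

-0.056

Var(sum) = 3 + 1.92 = 4.92; true-score variance = 2.38 + 1.92 = 4.3; composite reliability = 0.8740.
Max component reliability = 0.9300.
Difference = 0.8740 − 0.9300 = -0.056.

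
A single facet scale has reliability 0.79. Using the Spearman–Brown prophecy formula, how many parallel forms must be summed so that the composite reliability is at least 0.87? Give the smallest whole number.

2

k ≥ ρ*(1−ρ₁)/(ρ₁(1−ρ*)) = 0.87·0.21 / (0.79·0.13) = 1.779.
Smallest integer k = 2.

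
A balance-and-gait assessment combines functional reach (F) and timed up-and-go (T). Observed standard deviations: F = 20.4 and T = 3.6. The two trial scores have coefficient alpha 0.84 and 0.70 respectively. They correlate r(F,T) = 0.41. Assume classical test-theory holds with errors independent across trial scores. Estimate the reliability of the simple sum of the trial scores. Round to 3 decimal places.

Var(F+T) = 20.4² + 3.6² + 2·[20.4·3.6·0.41] = 429.12 + 60.2208 = 489.341.
Under uncorrelated errors the observed covariances equal the true-score covariances, so only the own-variance terms attenuate.
True-score variance = [20.4²·0.84 + 3.6²·0.70] + 60.2208 = 358.646 + 60.2208 = 418.867.
Reliability = 418.867 / 489.341 = 0.856.

0.856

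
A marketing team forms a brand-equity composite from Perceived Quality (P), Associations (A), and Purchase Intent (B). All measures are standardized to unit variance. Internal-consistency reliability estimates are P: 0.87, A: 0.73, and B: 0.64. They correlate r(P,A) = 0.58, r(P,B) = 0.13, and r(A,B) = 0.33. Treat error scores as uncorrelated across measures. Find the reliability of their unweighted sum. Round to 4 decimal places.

Var(P+A+B) = 3 + 2·[0.58 + 0.13 + 0.33] = 3 + 2.08 = 5.08.
With uncorrelated errors the cross-covariances are all true-score covariance, so they carry over unchanged; only the diagonal terms shrink to ρᵢσᵢ².
True-score variance = [0.87 + 0.73 + 0.64] + 2.08 = 2.24 + 2.08 = 4.32.
Reliability = 4.32 / 5.08 = 0.8504.

0.8504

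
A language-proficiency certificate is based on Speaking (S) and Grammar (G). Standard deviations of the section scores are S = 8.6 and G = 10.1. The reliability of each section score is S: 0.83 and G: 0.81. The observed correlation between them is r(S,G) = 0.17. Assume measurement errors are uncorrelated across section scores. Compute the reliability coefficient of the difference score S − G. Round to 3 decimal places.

0.782

Var(S−G) = 8.6² + 10.1² − 2·8.6·10.1·0.17 = 175.97 − 29.5324 = 146.438.
With uncorrelated errors the cross-covariances are all true-score covariance, so they carry over unchanged; only the diagonal terms shrink to ρᵢσᵢ².
True-score variance = [8.6²·0.83 + 10.1²·0.81] − 29.5324 = 144.015 − 29.5324 = 114.483.
Reliability = 114.483 / 146.438 = 0.782.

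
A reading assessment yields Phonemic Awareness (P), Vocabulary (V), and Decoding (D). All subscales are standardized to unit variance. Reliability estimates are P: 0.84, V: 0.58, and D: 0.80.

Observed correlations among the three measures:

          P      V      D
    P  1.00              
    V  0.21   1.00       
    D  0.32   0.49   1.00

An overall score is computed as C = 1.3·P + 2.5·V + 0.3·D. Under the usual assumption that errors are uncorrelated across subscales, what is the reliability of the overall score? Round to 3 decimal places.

Var(C) = 1.3² + 2.5² + 0.3² + 2·[3.25·0.21 + 0.39·0.32 + 0.75·0.49] = 8.03 + 2.3496 = 10.3796.
Under uncorrelated errors the observed covariances equal the true-score covariances, so only the own-variance terms attenuate.
True-score variance = [1.3²·0.84 + 2.5²·0.58 + 0.3²·0.80] + 2.3496 = 5.1166 + 2.3496 = 7.4662.
Reliability = 7.4662 / 10.3796 = 0.719.

0.719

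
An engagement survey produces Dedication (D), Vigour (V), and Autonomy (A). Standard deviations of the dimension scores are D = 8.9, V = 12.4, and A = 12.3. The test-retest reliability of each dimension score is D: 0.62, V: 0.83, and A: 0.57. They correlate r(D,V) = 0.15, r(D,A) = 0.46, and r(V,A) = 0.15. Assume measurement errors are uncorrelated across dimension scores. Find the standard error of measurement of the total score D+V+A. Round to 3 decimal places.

11.013

Var(total) = 384.26 + 179.576 = 563.836.
True-score variance = 262.966 + 179.576 = 442.543, so reliability = 0.7849.
Error variance = 563.836 − 442.543 = 121.294; SEM = √121.294 = 11.013.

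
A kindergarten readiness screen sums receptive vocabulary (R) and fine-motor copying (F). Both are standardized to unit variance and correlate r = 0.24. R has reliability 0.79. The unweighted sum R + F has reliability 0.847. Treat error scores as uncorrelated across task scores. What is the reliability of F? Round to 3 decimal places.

Var(R+F) = 2 + 2·0.24 = 2.480.
True-score variance = ρ_R + ρ_F + 2·0.24, so 0.847 = (0.79 + ρ_F + 0.48) / 2.480.
ρ_F = 0.847·2.480 − 0.79 − 0.48 = 0.831.

0.831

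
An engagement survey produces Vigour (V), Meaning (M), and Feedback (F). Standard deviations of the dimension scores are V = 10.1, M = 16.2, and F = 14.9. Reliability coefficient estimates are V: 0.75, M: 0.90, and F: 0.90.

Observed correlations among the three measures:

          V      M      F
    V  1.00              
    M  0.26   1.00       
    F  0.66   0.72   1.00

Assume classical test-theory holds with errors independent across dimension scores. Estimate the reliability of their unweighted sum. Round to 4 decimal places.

Var(V+M+F) = 10.1² + 16.2² + 14.9² + 2·[10.1·16.2·0.26 + 10.1·14.9·0.66 + 16.2·14.9·0.72] = 586.46 + 631.316 = 1217.78.
With uncorrelated errors the cross-covariances are all true-score covariance, so they carry over unchanged; only the diagonal terms shrink to ρᵢσᵢ².
True-score variance = [10.1²·0.75 + 16.2²·0.90 + 14.9²·0.90] + 631.316 = 512.513 + 631.316 = 1143.83.
Reliability = 1143.83 / 1217.78 = 0.9393.

0.9393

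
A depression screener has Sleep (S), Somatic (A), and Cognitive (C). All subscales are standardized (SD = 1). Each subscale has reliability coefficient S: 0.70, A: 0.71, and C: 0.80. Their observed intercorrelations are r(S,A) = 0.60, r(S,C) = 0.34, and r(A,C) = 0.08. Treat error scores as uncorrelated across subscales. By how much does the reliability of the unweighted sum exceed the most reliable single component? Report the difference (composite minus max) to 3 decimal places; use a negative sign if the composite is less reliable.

Var(sum) = 3 + 2.04 = 5.04; true-score variance = 2.21 + 2.04 = 4.25; composite reliability = 0.8433.
Max component reliability = 0.8000.
Difference = 0.8433 − 0.8000 = 0.043.

0.043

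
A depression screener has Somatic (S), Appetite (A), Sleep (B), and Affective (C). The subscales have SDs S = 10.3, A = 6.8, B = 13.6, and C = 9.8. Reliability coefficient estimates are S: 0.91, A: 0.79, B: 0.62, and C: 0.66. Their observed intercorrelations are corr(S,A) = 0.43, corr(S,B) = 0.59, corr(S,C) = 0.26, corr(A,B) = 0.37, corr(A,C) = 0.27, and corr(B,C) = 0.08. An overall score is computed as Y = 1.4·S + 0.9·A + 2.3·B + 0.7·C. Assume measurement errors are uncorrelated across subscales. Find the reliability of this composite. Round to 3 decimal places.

0.805

Var(Y) = 1.4²·10.3² + 0.9²·6.8² + 2.3²·13.6² + 0.7²·9.8² + 2·[1.26·10.3·6.8·0.43 + 3.22·10.3·13.6·0.59 + 0.98·10.3·9.8·0.26 + 2.07·6.8·13.6·0.37 + 0.63·6.8·9.8·0.27 + 1.61·13.6·9.8·0.08] = 1270.89 + 858.247 = 2129.14.
Because errors are independent across components, Cov(Tᵢ,Tⱼ) = Cov(Xᵢ,Xⱼ); the off-diagonal part of the true-score variance is the same as above.
True-score variance = [1.4²·10.3²·0.91 + 0.9²·6.8²·0.79 + 2.3²·13.6²·0.62 + 0.7²·9.8²·0.66] + 858.247 = 856.502 + 858.247 = 1714.75.
Reliability = 1714.75 / 2129.14 = 0.805.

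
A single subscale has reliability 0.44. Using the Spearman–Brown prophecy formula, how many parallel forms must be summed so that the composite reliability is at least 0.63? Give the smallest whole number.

3

k ≥ ρ*(1−ρ₁)/(ρ₁(1−ρ*)) = 0.63·0.56 / (0.44·0.37) = 2.167.
Smallest integer k = 3.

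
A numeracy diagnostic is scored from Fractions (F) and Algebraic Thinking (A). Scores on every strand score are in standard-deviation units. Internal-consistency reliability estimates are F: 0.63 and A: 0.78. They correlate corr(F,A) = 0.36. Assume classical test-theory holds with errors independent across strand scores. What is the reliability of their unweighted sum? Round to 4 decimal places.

0.7831

Var(F+A) = 2 + 2·[0.36] = 2 + 0.72 = 2.72.
Under uncorrelated errors the observed covariances equal the true-score covariances, so only the own-variance terms attenuate.
True-score variance = [0.63 + 0.78] + 0.72 = 1.41 + 0.72 = 2.13.
Reliability = 2.13 / 2.72 = 0.7831.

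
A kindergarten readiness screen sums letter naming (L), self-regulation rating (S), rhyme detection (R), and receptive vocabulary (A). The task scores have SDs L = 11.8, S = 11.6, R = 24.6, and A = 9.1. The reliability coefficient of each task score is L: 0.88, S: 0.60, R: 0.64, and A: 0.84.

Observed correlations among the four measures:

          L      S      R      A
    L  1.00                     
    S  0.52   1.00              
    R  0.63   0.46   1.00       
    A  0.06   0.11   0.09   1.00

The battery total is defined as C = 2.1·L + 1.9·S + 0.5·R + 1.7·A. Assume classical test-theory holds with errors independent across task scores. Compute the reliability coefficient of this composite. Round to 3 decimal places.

Var(C) = 2.1²·11.8² + 1.9²·11.6² + 0.5²·24.6² + 1.7²·9.1² + 2·[3.99·11.8·11.6·0.52 + 1.05·11.8·24.6·0.63 + 3.57·11.8·9.1·0.06 + 0.95·11.6·24.6·0.46 + 3.23·11.6·9.1·0.11 + 0.85·24.6·9.1·0.09] = 1490.42 + 1356.71 = 2847.13.
Because errors are independent across components, Cov(Tᵢ,Tⱼ) = Cov(Xᵢ,Xⱼ); the off-diagonal part of the true-score variance is the same as above.
True-score variance = [2.1²·11.8²·0.88 + 1.9²·11.6²·0.60 + 0.5²·24.6²·0.64 + 1.7²·9.1²·0.84] + 1356.71 = 1129.67 + 1356.71 = 2486.38.
Reliability = 2486.38 / 2847.13 = 0.873.

0.873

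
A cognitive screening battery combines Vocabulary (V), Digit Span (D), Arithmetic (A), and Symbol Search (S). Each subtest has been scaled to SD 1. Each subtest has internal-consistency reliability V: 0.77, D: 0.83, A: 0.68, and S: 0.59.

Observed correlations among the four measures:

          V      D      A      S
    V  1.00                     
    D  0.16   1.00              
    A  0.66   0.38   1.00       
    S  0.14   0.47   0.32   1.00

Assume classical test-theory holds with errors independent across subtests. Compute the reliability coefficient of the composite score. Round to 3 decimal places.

0.863

Var(V+D+A+S) = 4 + 2·[0.16 + 0.66 + 0.14 + 0.38 + 0.47 + 0.32] = 4 + 4.26 = 8.26.
Because errors are independent across components, Cov(Tᵢ,Tⱼ) = Cov(Xᵢ,Xⱼ); the off-diagonal part of the true-score variance is the same as above.
True-score variance = [0.77 + 0.83 + 0.68 + 0.59] + 4.26 = 2.87 + 4.26 = 7.13.
Reliability = 7.13 / 8.26 = 0.863.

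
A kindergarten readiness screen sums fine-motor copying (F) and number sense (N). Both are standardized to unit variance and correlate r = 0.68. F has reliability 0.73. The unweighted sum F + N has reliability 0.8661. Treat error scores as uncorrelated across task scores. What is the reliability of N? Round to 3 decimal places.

0.820

Var(F+N) = 2 + 2·0.68 = 3.360.
True-score variance = ρ_F + ρ_N + 2·0.68, so 0.8661 = (0.73 + ρ_N + 1.36) / 3.360.
ρ_N = 0.8661·3.360 − 0.73 − 1.36 = 0.820.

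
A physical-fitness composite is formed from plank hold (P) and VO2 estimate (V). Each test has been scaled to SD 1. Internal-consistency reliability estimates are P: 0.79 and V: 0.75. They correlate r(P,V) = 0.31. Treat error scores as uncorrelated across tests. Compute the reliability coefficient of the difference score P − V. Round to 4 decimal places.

Var(P−V) = 1 + 1 − 2·0.31 = 2 − 0.62 = 1.38.
Because errors are independent across components, Cov(Tᵢ,Tⱼ) = Cov(Xᵢ,Xⱼ); the off-diagonal part of the true-score variance is the same as above.
True-score variance = [0.79 + 0.75] − 0.62 = 1.54 − 0.62 = 0.92.
Reliability = 0.92 / 1.38 = 0.6667.

0.6667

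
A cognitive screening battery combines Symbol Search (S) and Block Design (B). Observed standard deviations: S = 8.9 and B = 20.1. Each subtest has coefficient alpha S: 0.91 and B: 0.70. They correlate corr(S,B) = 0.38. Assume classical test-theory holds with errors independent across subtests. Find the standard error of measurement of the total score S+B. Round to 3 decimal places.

Var(total) = 483.22 + 135.956 = 619.176.
True-score variance = 354.888 + 135.956 = 490.845, so reliability = 0.7927.
Error variance = 619.176 − 490.845 = 128.332; SEM = √128.332 = 11.328.

11.328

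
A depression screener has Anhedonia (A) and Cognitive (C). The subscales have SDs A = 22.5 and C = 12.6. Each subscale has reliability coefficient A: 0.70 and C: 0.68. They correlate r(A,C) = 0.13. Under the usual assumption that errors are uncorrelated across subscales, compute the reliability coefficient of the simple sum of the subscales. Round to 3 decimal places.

Var(A+C) = 22.5² + 12.6² + 2·[22.5·12.6·0.13] = 665.01 + 73.71 = 738.72.
Because errors are independent across components, Cov(Tᵢ,Tⱼ) = Cov(Xᵢ,Xⱼ); the off-diagonal part of the true-score variance is the same as above.
True-score variance = [22.5²·0.70 + 12.6²·0.68] + 73.71 = 462.332 + 73.71 = 536.042.
Reliability = 536.042 / 738.72 = 0.726.

0.726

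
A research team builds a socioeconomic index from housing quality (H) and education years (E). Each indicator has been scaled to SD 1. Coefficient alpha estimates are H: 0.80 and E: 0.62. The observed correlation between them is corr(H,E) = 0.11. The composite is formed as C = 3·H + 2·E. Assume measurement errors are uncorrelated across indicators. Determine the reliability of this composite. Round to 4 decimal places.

0.7682

Var(C) = 3² + 2² + 2·[6·0.11] = 13 + 1.32 = 14.32.
Because errors are independent across components, Cov(Tᵢ,Tⱼ) = Cov(Xᵢ,Xⱼ); the off-diagonal part of the true-score variance is the same as above.
True-score variance = [3²·0.80 + 2²·0.62] + 1.32 = 9.68 + 1.32 = 11.
Reliability = 11 / 14.32 = 0.7682.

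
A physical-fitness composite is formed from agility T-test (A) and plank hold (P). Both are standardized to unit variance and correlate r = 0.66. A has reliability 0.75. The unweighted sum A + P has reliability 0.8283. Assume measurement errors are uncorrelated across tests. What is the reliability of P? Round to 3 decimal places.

0.680

Var(A+P) = 2 + 2·0.66 = 3.320.
True-score variance = ρ_A + ρ_P + 2·0.66, so 0.8283 = (0.75 + ρ_P + 1.32) / 3.320.
ρ_P = 0.8283·3.320 − 0.75 − 1.32 = 0.680.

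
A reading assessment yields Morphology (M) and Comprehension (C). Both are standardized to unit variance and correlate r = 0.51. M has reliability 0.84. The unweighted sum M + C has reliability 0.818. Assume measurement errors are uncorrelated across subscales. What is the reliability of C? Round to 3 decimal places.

Var(M+C) = 2 + 2·0.51 = 3.020.
True-score variance = ρ_M + ρ_C + 2·0.51, so 0.818 = (0.84 + ρ_C + 1.02) / 3.020.
ρ_C = 0.818·3.020 − 0.84 − 1.02 = 0.610.

0.610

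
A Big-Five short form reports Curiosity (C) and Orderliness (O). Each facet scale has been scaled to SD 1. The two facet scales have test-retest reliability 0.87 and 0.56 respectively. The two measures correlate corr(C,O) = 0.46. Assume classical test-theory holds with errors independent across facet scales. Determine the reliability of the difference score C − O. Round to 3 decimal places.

0.472

Var(C−O) = 1 + 1 − 2·0.46 = 2 − 0.92 = 1.08.
Under uncorrelated errors the observed covariances equal the true-score covariances, so only the own-variance terms attenuate.
True-score variance = [0.87 + 0.56] − 0.92 = 1.43 − 0.92 = 0.51.
Reliability = 0.51 / 1.08 = 0.472.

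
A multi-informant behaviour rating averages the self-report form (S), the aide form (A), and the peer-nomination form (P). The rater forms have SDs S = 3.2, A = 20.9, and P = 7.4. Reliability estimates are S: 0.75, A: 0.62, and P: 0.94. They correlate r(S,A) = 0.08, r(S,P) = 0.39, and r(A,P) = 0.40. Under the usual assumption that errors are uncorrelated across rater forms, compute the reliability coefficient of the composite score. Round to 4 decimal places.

0.7375

Var(S+A+P) = 3.2² + 20.9² + 7.4² + 2·[3.2·20.9·0.08 + 3.2·7.4·0.39 + 20.9·7.4·0.40] = 501.81 + 152.899 = 654.709.
Because errors are independent across components, Cov(Tᵢ,Tⱼ) = Cov(Xᵢ,Xⱼ); the off-diagonal part of the true-score variance is the same as above.
True-score variance = [3.2²·0.75 + 20.9²·0.62 + 7.4²·0.94] + 152.899 = 329.977 + 152.899 = 482.876.
Reliability = 482.876 / 654.709 = 0.7375.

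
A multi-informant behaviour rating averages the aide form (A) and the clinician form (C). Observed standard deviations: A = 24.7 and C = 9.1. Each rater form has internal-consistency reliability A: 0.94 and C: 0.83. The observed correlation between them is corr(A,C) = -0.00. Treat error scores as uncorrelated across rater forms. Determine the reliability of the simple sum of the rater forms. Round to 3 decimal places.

0.927

Var(A+C) = 24.7² + 9.1² + 2·[24.7·9.1·-0.00] = 692.9 + 0 = 692.9.
Because errors are independent across components, Cov(Tᵢ,Tⱼ) = Cov(Xᵢ,Xⱼ); the off-diagonal part of the true-score variance is the same as above.
True-score variance = [24.7²·0.94 + 9.1²·0.83] + 0 = 642.217 + 0 = 642.217.
Reliability = 642.217 / 692.9 = 0.927.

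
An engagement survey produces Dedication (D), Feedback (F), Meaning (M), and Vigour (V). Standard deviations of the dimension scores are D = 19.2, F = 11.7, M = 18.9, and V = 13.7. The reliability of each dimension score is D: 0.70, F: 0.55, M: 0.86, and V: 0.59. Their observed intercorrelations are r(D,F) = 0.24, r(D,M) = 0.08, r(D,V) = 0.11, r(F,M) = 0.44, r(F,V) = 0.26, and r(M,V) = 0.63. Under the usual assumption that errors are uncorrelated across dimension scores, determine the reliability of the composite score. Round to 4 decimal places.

0.8407

Var(D+F+M+V) = 19.2² + 11.7² + 18.9² + 13.7² + 2·[19.2·11.7·0.24 + 19.2·18.9·0.08 + 19.2·13.7·0.11 + 11.7·18.9·0.44 + 11.7·13.7·0.26 + 18.9·13.7·0.63] = 1050.43 + 827.954 = 1878.38.
Under uncorrelated errors the observed covariances equal the true-score covariances, so only the own-variance terms attenuate.
True-score variance = [19.2²·0.70 + 11.7²·0.55 + 18.9²·0.86 + 13.7²·0.59] + 827.954 = 751.275 + 827.954 = 1579.23.
Reliability = 1579.23 / 1878.38 = 0.8407.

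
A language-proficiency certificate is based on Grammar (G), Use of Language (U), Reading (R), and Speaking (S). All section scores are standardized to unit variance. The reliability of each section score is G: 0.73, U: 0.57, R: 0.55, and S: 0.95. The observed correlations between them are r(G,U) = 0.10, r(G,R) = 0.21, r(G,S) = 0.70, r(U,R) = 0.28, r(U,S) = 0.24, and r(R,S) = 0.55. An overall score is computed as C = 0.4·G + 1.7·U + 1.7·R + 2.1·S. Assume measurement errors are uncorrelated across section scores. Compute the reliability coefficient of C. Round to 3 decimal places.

Var(C) = 0.4² + 1.7² + 1.7² + 2.1² + 2·[0.68·0.10 + 0.68·0.21 + 0.84·0.70 + 2.89·0.28 + 3.57·0.24 + 3.57·0.55] = 10.35 + 8.8566 = 19.2066.
With uncorrelated errors the cross-covariances are all true-score covariance, so they carry over unchanged; only the diagonal terms shrink to ρᵢσᵢ².
True-score variance = [0.4²·0.73 + 1.7²·0.57 + 1.7²·0.55 + 2.1²·0.95] + 8.8566 = 7.5431 + 8.8566 = 16.3997.
Reliability = 16.3997 / 19.2066 = 0.854.

0.854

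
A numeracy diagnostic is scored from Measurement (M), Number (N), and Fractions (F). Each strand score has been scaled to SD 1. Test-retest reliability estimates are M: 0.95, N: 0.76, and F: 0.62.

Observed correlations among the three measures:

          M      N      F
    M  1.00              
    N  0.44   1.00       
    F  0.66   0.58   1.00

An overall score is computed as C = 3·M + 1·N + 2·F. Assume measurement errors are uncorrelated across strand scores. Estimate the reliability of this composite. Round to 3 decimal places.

Var(C) = 3² + 1 + 2² + 2·[3·0.44 + 6·0.66 + 2·0.58] = 14 + 12.88 = 26.88.
Under uncorrelated errors the observed covariances equal the true-score covariances, so only the own-variance terms attenuate.
True-score variance = [3²·0.95 + 0.76 + 2²·0.62] + 12.88 = 11.79 + 12.88 = 24.67.
Reliability = 24.67 / 26.88 = 0.918.

0.918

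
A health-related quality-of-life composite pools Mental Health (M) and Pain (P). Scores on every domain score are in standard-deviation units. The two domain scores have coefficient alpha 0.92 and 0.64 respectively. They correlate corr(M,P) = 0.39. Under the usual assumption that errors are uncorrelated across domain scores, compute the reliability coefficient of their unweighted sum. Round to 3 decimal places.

0.842

Var(M+P) = 2 + 2·[0.39] = 2 + 0.78 = 2.78.
With uncorrelated errors the cross-covariances are all true-score covariance, so they carry over unchanged; only the diagonal terms shrink to ρᵢσᵢ².
True-score variance = [0.92 + 0.64] + 0.78 = 1.56 + 0.78 = 2.34.
Reliability = 2.34 / 2.78 = 0.842.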